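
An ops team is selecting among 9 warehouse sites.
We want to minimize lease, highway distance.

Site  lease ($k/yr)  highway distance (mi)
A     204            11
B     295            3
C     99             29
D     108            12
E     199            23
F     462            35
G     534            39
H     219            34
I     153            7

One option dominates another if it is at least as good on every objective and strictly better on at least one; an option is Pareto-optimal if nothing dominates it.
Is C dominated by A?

A vs C: A is worse on lease (204 vs 99), so it does not dominate C.

No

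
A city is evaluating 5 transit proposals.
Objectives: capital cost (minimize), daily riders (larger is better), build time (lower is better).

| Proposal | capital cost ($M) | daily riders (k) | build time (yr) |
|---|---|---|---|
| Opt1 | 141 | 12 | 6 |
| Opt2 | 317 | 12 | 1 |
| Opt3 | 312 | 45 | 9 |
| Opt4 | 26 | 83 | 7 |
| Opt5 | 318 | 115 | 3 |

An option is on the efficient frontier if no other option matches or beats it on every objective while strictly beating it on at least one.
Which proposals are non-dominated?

Opt1, Opt2, Opt4, Opt5

Opt1: not dominated.
Opt2: not dominated (best build time).
Opt3: dominated by Opt4 (capital cost 26≤312, daily riders 83≥45, build time 7≤9).
Opt4: not dominated (best capital cost).
Opt5: not dominated (best daily riders).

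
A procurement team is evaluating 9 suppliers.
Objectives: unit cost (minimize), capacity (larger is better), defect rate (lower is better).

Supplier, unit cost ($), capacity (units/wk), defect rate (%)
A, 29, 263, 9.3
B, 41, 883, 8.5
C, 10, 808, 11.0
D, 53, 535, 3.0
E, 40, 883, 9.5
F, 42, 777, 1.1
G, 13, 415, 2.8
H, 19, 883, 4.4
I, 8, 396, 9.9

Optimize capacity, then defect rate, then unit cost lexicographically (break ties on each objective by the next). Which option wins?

H

First maximize capacity: best is 883, kept {B, E, H}.
Then minimize defect rate: best is 4.4, kept {H}.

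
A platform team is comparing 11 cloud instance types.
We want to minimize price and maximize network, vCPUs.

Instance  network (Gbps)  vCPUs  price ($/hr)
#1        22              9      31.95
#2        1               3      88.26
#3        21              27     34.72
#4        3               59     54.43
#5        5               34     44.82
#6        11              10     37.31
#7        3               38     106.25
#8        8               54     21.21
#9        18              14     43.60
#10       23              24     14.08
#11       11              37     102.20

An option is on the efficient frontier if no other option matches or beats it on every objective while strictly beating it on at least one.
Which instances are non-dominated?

#1: dominated by #10 (network 23≥22, vCPUs 24≥9, price 14.08≤31.95).
#2: dominated by #1 (network 22≥1, vCPUs 9≥3, price 31.95≤88.26).
#3: not dominated.
#4: not dominated (best vCPUs).
#5: dominated by #8 (network 8≥5, vCPUs 54≥34, price 21.21≤44.82).
#6: dominated by #3 (network 21≥11, vCPUs 27≥10, price 34.72≤37.31).
#7: dominated by #4 (network 3≥3, vCPUs 59≥38, price 54.43≤106.25).
#8: not dominated.
#9: dominated by #3 (network 21≥18, vCPUs 27≥14, price 34.72≤43.60).
#10: not dominated (best network).
#11: not dominated.

#3, #4, #8, #10, #11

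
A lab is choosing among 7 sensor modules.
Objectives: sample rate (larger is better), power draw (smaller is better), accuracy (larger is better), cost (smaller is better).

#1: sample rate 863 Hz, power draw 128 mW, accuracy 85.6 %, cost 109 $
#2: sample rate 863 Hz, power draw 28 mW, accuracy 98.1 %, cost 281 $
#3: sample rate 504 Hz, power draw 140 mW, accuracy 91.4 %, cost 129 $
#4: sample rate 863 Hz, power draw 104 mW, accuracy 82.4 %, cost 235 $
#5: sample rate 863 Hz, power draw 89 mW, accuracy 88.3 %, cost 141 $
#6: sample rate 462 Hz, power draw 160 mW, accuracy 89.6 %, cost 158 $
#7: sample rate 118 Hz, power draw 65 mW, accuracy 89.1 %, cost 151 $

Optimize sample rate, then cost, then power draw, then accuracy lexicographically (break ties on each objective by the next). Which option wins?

#1

First maximize sample rate: best is 863, kept {#1, #2, #4, #5}.
Then minimize cost: best is 109, kept {#1}.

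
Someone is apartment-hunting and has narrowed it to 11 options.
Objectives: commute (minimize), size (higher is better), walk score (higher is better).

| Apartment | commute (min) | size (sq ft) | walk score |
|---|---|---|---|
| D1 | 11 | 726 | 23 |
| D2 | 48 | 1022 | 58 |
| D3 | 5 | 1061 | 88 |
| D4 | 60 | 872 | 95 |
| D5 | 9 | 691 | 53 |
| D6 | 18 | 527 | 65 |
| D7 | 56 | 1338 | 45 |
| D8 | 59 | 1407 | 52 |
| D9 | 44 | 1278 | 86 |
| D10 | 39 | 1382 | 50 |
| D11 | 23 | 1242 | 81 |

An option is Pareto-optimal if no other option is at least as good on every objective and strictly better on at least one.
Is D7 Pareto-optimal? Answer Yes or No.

No

D10 vs D7: commute 39≤56, size 1382≥1338, walk score 50≥45 — D10 is at least as good on every objective and strictly better on at least one, so D10 dominates D7.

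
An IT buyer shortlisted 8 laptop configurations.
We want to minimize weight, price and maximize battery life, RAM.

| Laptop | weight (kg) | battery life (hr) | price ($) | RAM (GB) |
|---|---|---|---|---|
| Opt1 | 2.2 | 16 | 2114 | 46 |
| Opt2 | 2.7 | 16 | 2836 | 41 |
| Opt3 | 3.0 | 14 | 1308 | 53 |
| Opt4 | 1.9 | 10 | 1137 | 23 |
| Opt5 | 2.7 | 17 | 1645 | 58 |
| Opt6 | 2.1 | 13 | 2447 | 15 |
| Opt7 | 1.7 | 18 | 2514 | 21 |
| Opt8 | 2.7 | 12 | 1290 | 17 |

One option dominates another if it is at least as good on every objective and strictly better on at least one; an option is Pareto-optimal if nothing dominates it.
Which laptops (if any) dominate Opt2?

Opt1, Opt5

Opt1: weight 2.2≤2.7, battery life 16≥16, price 2114≤2836, RAM 46≥41 — dominates Opt2.
Opt5: weight 2.7≤2.7, battery life 17≥16, price 1645≤2836, RAM 58≥41 — dominates Opt2.
Others (Opt3, Opt4, Opt6, Opt7, Opt8) are each worse than Opt2 on at least one objective.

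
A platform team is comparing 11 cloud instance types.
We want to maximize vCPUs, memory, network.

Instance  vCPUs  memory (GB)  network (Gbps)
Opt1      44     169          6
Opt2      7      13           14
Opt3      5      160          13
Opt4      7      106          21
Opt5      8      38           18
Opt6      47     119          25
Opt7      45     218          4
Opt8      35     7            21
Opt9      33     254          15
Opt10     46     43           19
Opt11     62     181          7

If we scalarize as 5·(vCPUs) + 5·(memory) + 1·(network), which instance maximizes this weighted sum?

Opt9

Opt1: 5·44 + 5·169 + 1·6 = 1071
Opt2: 5·7 + 5·13 + 1·14 = 114
Opt3: 5·5 + 5·160 + 1·13 = 838
Opt4: 5·7 + 5·106 + 1·21 = 586
Opt5: 5·8 + 5·38 + 1·18 = 248
Opt6: 5·47 + 5·119 + 1·25 = 855
Opt7: 5·45 + 5·218 + 1·4 = 1319
Opt8: 5·35 + 5·7 + 1·21 = 231
Opt9: 5·33 + 5·254 + 1·15 = 1450
Opt10: 5·46 + 5·43 + 1·19 = 464
Opt11: 5·62 + 5·181 + 1·7 = 1222
Highest: Opt9 at 1450.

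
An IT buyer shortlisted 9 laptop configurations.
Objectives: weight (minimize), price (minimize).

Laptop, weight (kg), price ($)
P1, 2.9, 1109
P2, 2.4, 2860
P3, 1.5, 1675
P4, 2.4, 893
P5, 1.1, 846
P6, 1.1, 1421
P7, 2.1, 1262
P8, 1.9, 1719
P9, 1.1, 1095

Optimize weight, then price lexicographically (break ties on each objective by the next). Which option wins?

First minimize weight: best is 1.1, kept {P5, P6, P9}.
Then minimize price: best is 846, kept {P5}.

P5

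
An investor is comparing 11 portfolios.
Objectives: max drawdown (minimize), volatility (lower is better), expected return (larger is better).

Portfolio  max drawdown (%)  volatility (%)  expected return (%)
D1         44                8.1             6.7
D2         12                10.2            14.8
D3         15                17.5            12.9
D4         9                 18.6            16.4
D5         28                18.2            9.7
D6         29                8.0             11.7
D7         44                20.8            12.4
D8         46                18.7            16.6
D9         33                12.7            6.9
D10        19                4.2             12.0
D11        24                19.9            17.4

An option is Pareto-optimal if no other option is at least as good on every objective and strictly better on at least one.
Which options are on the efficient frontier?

D2, D4, D8, D10, D11

D1: dominated by D6 (max drawdown 29≤44, volatility 8.0≤8.1, expected return 11.7≥6.7).
D2: not dominated.
D3: dominated by D2 (max drawdown 12≤15, volatility 10.2≤17.5, expected return 14.8≥12.9).
D4: not dominated (best max drawdown).
D5: dominated by D2 (max drawdown 12≤28, volatility 10.2≤18.2, expected return 14.8≥9.7).
D6: dominated by D10 (max drawdown 19≤29, volatility 4.2≤8.0, expected return 12.0≥11.7).
D7: dominated by D2 (max drawdown 12≤44, volatility 10.2≤20.8, expected return 14.8≥12.4).
D8: not dominated.
D9: dominated by D2 (max drawdown 12≤33, volatility 10.2≤12.7, expected return 14.8≥6.9).
D10: not dominated (best volatility).
D11: not dominated (best expected return).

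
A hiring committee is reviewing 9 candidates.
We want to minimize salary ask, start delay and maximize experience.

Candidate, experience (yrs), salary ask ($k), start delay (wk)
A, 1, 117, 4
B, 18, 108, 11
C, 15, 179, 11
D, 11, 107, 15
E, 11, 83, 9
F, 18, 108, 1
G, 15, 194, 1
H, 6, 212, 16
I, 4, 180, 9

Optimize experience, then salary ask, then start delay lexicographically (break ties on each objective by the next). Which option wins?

First maximize experience: best is 18, kept {B, F}.
Then minimize salary ask: best is 108, kept {B, F}.
Then minimize start delay: best is 1, kept {F}.

F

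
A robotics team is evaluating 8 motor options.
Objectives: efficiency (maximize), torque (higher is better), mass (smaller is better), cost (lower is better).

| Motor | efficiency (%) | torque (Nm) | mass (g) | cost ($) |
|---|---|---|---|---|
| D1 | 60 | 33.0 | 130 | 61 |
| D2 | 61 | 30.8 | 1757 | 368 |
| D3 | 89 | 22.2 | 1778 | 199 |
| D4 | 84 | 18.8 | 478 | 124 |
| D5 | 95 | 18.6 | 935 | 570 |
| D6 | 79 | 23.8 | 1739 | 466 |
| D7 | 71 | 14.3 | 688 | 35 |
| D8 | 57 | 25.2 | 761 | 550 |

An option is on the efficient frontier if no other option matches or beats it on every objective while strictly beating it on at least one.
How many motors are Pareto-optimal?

D1: not dominated (best torque).
D2: not dominated.
D3: not dominated.
D4: not dominated.
D5: not dominated (best efficiency).
D6: not dominated.
D7: not dominated (best cost).
D8: dominated by D1 (efficiency 60≥57, torque 33.0≥25.2, mass 130≤761, cost 61≤550).
Pareto-optimal: D1, D2, D3, D4, D5, D6, D7 → 7.

7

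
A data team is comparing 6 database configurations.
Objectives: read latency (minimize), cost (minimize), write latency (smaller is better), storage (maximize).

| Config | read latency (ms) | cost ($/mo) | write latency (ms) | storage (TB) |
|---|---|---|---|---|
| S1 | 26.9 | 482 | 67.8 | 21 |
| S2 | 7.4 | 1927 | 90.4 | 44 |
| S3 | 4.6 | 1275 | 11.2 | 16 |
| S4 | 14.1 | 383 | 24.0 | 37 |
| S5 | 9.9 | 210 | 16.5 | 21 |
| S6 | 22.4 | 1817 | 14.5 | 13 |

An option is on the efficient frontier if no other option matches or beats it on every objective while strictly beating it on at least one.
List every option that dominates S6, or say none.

S3: read latency 4.6≤22.4, cost 1275≤1817, write latency 11.2≤14.5, storage 16≥13 — dominates S6.
Others (S1, S2, S4, S5) are each worse than S6 on at least one objective.

S3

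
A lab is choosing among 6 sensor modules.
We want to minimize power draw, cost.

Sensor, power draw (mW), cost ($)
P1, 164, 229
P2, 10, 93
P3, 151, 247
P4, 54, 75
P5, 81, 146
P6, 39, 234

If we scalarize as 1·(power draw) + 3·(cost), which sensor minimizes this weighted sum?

P4

P1: 1·164 + 3·229 = 851
P2: 1·10 + 3·93 = 289
P3: 1·151 + 3·247 = 892
P4: 1·54 + 3·75 = 279
P5: 1·81 + 3·146 = 519
P6: 1·39 + 3·234 = 741
Lowest: P4 at 279.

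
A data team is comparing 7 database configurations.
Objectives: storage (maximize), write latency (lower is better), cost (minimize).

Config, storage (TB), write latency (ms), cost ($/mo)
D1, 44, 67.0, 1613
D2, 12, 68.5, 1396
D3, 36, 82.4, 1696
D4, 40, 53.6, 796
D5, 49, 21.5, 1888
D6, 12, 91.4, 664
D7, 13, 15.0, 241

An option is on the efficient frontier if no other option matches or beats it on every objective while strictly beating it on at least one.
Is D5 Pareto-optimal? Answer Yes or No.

D1: worse on storage (44 vs 49).
D2: worse on storage (12 vs 49).
D3: worse on storage (36 vs 49).
D4: worse on storage (40 vs 49).
D6: worse on storage (12 vs 49).
D7: worse on storage (13 vs 49).
No option is at least as good as D5 on every objective and strictly better on one.

Yes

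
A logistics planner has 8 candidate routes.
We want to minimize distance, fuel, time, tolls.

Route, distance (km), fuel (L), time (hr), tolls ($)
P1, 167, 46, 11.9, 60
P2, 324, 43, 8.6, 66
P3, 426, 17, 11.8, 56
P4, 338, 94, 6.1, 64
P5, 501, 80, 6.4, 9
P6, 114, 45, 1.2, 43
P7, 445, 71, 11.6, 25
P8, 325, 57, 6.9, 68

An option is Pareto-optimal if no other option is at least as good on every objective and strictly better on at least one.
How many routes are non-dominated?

P1: dominated by P6 (distance 114≤167, fuel 45≤46, time 1.2≤11.9, tolls 43≤60).
P2: not dominated.
P3: not dominated (best fuel).
P4: dominated by P6 (distance 114≤338, fuel 45≤94, time 1.2≤6.1, tolls 43≤64).
P5: not dominated (best tolls).
P6: not dominated (best distance).
P7: not dominated.
P8: dominated by P6 (distance 114≤325, fuel 45≤57, time 1.2≤6.9, tolls 43≤68).
Pareto-optimal: P2, P3, P5, P6, P7 → 5.

5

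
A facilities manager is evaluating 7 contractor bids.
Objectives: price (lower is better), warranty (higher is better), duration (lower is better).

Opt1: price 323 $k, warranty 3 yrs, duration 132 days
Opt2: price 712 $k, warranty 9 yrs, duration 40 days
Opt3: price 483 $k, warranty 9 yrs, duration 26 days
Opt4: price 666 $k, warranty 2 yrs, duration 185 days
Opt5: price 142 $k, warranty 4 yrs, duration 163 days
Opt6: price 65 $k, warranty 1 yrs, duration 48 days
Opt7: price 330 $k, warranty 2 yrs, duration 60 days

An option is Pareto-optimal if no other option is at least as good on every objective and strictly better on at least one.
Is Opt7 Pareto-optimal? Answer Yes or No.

Yes

Opt1: worse on duration (132 vs 60).
Opt2: worse on price (712 vs 330).
Opt3: worse on price (483 vs 330).
Opt4: worse on price (666 vs 330).
Opt5: worse on duration (163 vs 60).
Opt6: worse on warranty (1 vs 2).
No option is at least as good as Opt7 on every objective and strictly better on one.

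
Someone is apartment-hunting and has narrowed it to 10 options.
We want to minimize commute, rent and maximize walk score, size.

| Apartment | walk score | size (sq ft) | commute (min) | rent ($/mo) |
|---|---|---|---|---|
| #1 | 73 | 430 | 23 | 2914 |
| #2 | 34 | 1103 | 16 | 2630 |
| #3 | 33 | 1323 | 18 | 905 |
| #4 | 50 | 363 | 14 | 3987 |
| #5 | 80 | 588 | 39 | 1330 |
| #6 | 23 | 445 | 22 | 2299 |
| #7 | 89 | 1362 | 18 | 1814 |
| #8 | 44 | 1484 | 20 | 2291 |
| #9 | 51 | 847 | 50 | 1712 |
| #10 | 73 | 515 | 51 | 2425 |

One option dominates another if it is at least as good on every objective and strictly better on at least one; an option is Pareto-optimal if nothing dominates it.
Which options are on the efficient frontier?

#2, #3, #4, #5, #7, #8, #9

#1: dominated by #7 (walk score 89≥73, size 1362≥430, commute 18≤23, rent 1814≤2914).
#2: not dominated.
#3: not dominated (best rent).
#4: not dominated (best commute).
#5: not dominated.
#6: dominated by #3 (walk score 33≥23, size 1323≥445, commute 18≤22, rent 905≤2299).
#7: not dominated (best walk score).
#8: not dominated (best size).
#9: not dominated.
#10: dominated by #5 (walk score 80≥73, size 588≥515, commute 39≤51, rent 1330≤2425).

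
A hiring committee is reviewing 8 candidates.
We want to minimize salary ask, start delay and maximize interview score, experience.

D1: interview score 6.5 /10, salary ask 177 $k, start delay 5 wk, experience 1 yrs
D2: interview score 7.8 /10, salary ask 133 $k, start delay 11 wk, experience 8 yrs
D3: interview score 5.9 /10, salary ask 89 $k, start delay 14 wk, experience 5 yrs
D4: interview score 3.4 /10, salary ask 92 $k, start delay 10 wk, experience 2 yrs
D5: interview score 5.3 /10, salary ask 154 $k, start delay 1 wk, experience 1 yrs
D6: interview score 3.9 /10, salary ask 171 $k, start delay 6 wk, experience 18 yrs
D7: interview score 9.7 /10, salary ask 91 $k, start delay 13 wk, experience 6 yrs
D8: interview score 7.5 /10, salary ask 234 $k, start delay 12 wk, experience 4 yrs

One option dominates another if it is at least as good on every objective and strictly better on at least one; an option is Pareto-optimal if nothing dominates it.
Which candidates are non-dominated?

D1: not dominated.
D2: not dominated.
D3: not dominated (best salary ask).
D4: not dominated.
D5: not dominated (best start delay).
D6: not dominated (best experience).
D7: not dominated (best interview score).
D8: dominated by D2 (interview score 7.8≥7.5, salary ask 133≤234, start delay 11≤12, experience 8≥4).

D1, D2, D3, D4, D5, D6, D7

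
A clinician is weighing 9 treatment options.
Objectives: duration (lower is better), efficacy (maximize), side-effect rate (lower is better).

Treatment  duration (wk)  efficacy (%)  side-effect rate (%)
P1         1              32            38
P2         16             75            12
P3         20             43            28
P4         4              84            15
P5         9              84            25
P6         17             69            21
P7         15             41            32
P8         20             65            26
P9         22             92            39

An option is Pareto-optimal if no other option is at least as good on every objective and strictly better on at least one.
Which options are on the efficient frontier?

P1, P2, P4, P9

P1: not dominated (best duration).
P2: not dominated (best side-effect rate).
P3: dominated by P2 (duration 16≤20, efficacy 75≥43, side-effect rate 12≤28).
P4: not dominated.
P5: dominated by P4 (duration 4≤9, efficacy 84≥84, side-effect rate 15≤25).
P6: dominated by P2 (duration 16≤17, efficacy 75≥69, side-effect rate 12≤21).
P7: dominated by P4 (duration 4≤15, efficacy 84≥41, side-effect rate 15≤32).
P8: dominated by P2 (duration 16≤20, efficacy 75≥65, side-effect rate 12≤26).
P9: not dominated (best efficacy).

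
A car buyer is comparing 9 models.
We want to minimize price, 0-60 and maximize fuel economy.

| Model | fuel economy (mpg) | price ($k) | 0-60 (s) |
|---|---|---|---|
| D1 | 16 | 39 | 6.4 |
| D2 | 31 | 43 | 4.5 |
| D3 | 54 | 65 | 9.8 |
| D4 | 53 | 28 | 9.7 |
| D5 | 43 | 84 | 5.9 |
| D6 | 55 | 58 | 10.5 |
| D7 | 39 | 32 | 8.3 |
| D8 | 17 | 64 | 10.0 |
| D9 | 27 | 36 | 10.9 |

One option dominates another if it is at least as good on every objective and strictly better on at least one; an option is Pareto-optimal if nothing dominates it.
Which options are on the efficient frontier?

D1, D2, D3, D4, D5, D6, D7

D1: not dominated.
D2: not dominated (best 0-60).
D3: not dominated.
D4: not dominated (best price).
D5: not dominated.
D6: not dominated (best fuel economy).
D7: not dominated.
D8: dominated by D2 (fuel economy 31≥17, price 43≤64, 0-60 4.5≤10.0).
D9: dominated by D4 (fuel economy 53≥27, price 28≤36, 0-60 9.7≤10.9).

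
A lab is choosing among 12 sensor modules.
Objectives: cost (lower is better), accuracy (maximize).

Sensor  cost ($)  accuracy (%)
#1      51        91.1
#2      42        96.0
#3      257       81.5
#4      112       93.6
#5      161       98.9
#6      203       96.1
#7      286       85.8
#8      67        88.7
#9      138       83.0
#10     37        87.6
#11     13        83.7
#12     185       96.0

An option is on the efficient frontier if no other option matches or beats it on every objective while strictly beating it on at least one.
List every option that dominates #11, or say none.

none

#1: worse on cost (51 vs 13).
#2: worse on cost (42 vs 13).
#3: worse on cost (257 vs 13).
#4: worse on cost (112 vs 13).
#5: worse on cost (161 vs 13).
#6: worse on cost (203 vs 13).
#7: worse on cost (286 vs 13).
#8: worse on cost (67 vs 13).
#9: worse on cost (138 vs 13).
#10: worse on cost (37 vs 13).
#12: worse on cost (185 vs 13).
No option dominates #11.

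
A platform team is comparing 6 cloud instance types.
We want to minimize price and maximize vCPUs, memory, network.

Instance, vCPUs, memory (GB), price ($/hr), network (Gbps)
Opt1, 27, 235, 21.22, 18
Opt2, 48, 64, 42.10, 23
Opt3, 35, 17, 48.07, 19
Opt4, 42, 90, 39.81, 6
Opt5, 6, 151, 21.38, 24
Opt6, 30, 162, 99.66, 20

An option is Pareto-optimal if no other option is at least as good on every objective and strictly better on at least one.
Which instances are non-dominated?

Opt1: not dominated (best memory).
Opt2: not dominated (best vCPUs).
Opt3: dominated by Opt2 (vCPUs 48≥35, memory 64≥17, price 42.10≤48.07, network 23≥19).
Opt4: not dominated.
Opt5: not dominated (best network).
Opt6: not dominated.

Opt1, Opt2, Opt4, Opt5, Opt6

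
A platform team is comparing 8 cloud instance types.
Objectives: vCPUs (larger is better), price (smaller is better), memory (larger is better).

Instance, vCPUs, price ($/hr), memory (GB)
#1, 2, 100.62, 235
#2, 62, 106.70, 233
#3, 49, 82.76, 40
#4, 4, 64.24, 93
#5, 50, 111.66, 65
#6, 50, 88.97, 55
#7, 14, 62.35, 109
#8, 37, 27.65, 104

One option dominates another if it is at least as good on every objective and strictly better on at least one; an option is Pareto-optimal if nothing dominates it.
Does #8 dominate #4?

#8 vs #4: vCPUs 37≥4, price 27.65≤64.24, memory 104≥93 — #8 is at least as good on every objective with at least one strict improvement.

Yes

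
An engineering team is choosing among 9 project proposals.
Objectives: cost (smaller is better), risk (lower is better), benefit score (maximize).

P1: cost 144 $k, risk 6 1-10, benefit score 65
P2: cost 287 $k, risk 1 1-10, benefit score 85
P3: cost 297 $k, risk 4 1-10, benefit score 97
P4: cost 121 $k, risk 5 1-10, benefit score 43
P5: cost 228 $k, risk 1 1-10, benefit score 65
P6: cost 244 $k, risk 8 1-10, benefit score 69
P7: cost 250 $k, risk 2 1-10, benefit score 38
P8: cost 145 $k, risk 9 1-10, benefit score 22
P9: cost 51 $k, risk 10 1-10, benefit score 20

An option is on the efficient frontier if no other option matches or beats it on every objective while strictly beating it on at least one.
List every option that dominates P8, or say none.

P1, P4

P1: cost 144≤145, risk 6≤9, benefit score 65≥22 — dominates P8.
P4: cost 121≤145, risk 5≤9, benefit score 43≥22 — dominates P8.
Others (P2, P3, P5, P6, P7, P9) are each worse than P8 on at least one objective.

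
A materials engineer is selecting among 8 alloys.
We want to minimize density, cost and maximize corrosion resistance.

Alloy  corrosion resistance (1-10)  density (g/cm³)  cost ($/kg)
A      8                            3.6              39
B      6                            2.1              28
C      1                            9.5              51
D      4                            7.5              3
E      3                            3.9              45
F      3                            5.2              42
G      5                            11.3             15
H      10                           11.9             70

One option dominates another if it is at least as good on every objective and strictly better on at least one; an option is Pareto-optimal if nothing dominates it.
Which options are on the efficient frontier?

A, B, D, G, H

A: not dominated.
B: not dominated (best density).
C: dominated by A (corrosion resistance 8≥1, density 3.6≤9.5, cost 39≤51).
D: not dominated (best cost).
E: dominated by A (corrosion resistance 8≥3, density 3.6≤3.9, cost 39≤45).
F: dominated by A (corrosion resistance 8≥3, density 3.6≤5.2, cost 39≤42).
G: not dominated.
H: not dominated (best corrosion resistance).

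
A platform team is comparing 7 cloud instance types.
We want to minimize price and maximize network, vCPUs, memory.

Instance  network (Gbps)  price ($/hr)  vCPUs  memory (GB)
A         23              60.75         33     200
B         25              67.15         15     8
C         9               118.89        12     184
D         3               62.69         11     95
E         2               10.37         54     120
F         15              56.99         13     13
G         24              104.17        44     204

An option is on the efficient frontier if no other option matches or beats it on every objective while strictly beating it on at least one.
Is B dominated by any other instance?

A: worse on network (23 vs 25).
C: worse on network (9 vs 25).
D: worse on network (3 vs 25).
E: worse on network (2 vs 25).
F: worse on network (15 vs 25).
G: worse on network (24 vs 25).
No option is at least as good as B on every objective and strictly better on one.

No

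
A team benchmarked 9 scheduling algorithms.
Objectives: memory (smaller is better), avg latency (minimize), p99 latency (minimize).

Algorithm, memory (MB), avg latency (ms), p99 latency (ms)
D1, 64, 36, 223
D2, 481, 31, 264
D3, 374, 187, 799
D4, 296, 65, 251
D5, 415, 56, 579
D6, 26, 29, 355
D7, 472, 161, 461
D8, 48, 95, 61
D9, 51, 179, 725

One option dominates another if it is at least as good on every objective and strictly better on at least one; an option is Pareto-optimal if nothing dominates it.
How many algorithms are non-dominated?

4

D1: not dominated.
D2: not dominated.
D3: dominated by D1 (memory 64≤374, avg latency 36≤187, p99 latency 223≤799).
D4: dominated by D1 (memory 64≤296, avg latency 36≤65, p99 latency 223≤251).
D5: dominated by D1 (memory 64≤415, avg latency 36≤56, p99 latency 223≤579).
D6: not dominated (best memory).
D7: dominated by D1 (memory 64≤472, avg latency 36≤161, p99 latency 223≤461).
D8: not dominated (best p99 latency).
D9: dominated by D6 (memory 26≤51, avg latency 29≤179, p99 latency 355≤725).
Pareto-optimal: D1, D2, D6, D8 → 4.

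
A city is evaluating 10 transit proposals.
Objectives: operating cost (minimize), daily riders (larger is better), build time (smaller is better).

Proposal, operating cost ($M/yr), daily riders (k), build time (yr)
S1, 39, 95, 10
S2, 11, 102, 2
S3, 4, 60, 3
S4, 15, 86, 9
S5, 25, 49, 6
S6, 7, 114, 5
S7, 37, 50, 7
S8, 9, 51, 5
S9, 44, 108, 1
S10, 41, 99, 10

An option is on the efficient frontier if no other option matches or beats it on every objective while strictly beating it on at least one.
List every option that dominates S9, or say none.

none

S1: worse on daily riders (95 vs 108).
S2: worse on daily riders (102 vs 108).
S3: worse on daily riders (60 vs 108).
S4: worse on daily riders (86 vs 108).
S5: worse on daily riders (49 vs 108).
S6: worse on build time (5 vs 1).
S7: worse on daily riders (50 vs 108).
S8: worse on daily riders (51 vs 108).
S10: worse on daily riders (99 vs 108).
No option dominates S9.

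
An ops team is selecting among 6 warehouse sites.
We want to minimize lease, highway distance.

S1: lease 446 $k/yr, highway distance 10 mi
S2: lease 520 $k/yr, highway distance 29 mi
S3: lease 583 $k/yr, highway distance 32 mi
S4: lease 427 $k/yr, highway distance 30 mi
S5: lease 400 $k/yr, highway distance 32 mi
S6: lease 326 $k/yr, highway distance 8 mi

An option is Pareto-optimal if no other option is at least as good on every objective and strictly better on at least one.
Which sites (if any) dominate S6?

none

S1: worse on lease (446 vs 326).
S2: worse on lease (520 vs 326).
S3: worse on lease (583 vs 326).
S4: worse on lease (427 vs 326).
S5: worse on lease (400 vs 326).
No option dominates S6.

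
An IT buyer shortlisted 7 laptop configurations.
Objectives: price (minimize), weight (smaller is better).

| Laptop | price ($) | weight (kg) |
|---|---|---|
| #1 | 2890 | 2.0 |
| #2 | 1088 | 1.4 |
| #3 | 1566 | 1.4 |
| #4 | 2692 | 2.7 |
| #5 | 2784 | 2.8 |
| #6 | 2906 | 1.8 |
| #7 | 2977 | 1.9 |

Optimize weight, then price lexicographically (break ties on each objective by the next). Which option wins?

#2

First minimize weight: best is 1.4, kept {#2, #3}.
Then minimize price: best is 1088, kept {#2}.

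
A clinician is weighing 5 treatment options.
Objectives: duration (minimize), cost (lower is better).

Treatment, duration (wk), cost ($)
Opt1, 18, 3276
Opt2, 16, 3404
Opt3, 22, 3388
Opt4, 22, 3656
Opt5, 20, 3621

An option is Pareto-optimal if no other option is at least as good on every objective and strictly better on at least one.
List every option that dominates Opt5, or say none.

Opt1, Opt2

Opt1: duration 18≤20, cost 3276≤3621 — dominates Opt5.
Opt2: duration 16≤20, cost 3404≤3621 — dominates Opt5.
Others (Opt3, Opt4) are each worse than Opt5 on at least one objective.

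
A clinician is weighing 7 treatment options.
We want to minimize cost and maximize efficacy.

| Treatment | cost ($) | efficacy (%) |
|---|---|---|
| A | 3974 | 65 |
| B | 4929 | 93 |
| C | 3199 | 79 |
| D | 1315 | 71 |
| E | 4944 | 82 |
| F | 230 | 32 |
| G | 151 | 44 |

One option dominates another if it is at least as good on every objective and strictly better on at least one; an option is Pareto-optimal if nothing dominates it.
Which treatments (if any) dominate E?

B

B: cost 4929≤4944, efficacy 93≥82 — dominates E.
Others (A, C, D, F, G) are each worse than E on at least one objective.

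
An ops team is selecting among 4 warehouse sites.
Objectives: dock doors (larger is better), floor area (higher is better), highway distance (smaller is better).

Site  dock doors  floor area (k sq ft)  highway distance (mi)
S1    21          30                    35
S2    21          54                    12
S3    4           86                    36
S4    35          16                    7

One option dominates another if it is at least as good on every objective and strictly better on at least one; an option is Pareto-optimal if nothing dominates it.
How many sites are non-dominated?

3

S1: dominated by S2 (dock doors 21≥21, floor area 54≥30, highway distance 12≤35).
S2: not dominated.
S3: not dominated (best floor area).
S4: not dominated (best dock doors).
Pareto-optimal: S2, S3, S4 → 3.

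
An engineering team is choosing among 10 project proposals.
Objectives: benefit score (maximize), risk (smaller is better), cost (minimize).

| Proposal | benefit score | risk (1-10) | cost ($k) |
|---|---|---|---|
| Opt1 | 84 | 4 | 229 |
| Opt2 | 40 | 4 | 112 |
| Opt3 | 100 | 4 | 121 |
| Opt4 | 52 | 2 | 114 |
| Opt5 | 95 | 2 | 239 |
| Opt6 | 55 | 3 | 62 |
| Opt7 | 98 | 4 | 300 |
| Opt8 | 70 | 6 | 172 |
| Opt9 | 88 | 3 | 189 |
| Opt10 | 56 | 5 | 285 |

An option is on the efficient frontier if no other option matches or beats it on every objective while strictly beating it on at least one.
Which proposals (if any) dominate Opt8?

Opt3: benefit score 100≥70, risk 4≤6, cost 121≤172 — dominates Opt8.
Others (Opt1, Opt2, Opt4, Opt5, Opt6, Opt7, Opt9, Opt10) are each worse than Opt8 on at least one objective.

Opt3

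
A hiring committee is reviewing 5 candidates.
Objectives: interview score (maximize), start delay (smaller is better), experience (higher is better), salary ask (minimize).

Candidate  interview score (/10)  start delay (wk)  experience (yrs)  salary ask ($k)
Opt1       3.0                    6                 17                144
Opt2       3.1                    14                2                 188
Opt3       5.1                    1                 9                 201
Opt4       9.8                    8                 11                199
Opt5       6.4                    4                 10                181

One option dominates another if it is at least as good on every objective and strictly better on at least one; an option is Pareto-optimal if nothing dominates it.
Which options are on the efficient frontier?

Opt1: not dominated (best experience).
Opt2: dominated by Opt5 (interview score 6.4≥3.1, start delay 4≤14, experience 10≥2, salary ask 181≤188).
Opt3: not dominated (best start delay).
Opt4: not dominated (best interview score).
Opt5: not dominated.

Opt1, Opt3, Opt4, Opt5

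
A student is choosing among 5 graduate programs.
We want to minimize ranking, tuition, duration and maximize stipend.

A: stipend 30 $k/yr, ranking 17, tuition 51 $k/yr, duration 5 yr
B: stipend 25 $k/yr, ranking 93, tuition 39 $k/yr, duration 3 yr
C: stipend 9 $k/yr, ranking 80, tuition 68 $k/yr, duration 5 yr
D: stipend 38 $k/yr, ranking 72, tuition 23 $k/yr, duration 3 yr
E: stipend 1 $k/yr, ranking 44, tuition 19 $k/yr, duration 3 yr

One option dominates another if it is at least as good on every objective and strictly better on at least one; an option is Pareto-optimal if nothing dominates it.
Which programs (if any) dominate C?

A, D

A: stipend 30≥9, ranking 17≤80, tuition 51≤68, duration 5≤5 — dominates C.
D: stipend 38≥9, ranking 72≤80, tuition 23≤68, duration 3≤5 — dominates C.
Others (B, E) are each worse than C on at least one objective.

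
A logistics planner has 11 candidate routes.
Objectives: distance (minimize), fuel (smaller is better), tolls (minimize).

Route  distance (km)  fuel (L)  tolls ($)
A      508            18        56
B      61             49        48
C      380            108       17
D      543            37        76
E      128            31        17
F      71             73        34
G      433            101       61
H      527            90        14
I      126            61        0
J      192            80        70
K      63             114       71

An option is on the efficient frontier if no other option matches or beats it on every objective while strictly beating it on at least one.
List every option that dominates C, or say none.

E, I

E: distance 128≤380, fuel 31≤108, tolls 17≤17 — dominates C.
I: distance 126≤380, fuel 61≤108, tolls 0≤17 — dominates C.
Others (A, B, D, F, G, H, J, K) are each worse than C on at least one objective.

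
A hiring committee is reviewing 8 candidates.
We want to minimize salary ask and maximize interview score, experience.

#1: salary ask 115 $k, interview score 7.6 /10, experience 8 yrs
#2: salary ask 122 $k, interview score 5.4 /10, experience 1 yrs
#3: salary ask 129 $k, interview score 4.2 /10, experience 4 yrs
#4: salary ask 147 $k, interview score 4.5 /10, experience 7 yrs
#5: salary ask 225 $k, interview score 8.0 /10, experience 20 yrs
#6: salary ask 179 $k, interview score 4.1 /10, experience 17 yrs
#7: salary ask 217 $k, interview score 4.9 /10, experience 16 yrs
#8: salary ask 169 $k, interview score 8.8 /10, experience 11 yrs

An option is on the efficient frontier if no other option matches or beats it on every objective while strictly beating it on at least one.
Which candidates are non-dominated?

#1: not dominated (best salary ask).
#2: dominated by #1 (salary ask 115≤122, interview score 7.6≥5.4, experience 8≥1).
#3: dominated by #1 (salary ask 115≤129, interview score 7.6≥4.2, experience 8≥4).
#4: dominated by #1 (salary ask 115≤147, interview score 7.6≥4.5, experience 8≥7).
#5: not dominated (best experience).
#6: not dominated.
#7: not dominated.
#8: not dominated (best interview score).

#1, #5, #6, #7, #8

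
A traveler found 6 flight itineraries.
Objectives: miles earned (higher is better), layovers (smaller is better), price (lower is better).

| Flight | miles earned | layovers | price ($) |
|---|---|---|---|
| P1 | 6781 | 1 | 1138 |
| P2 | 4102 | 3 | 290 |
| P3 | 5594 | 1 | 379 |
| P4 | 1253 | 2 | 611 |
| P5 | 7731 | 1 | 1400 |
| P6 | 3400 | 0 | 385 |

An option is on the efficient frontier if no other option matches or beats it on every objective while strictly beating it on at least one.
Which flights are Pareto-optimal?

P1: not dominated.
P2: not dominated (best price).
P3: not dominated.
P4: dominated by P3 (miles earned 5594≥1253, layovers 1≤2, price 379≤611).
P5: not dominated (best miles earned).
P6: not dominated (best layovers).

P1, P2, P3, P5, P6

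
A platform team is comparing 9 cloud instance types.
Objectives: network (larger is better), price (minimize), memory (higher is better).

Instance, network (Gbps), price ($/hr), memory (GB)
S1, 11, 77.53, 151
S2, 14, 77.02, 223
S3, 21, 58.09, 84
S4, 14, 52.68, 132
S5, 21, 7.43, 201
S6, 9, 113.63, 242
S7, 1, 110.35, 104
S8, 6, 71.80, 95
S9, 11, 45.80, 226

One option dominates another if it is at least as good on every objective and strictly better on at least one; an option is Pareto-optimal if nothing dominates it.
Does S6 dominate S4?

No

S6 vs S4: S6 is worse on network (9 vs 14), so it does not dominate S4.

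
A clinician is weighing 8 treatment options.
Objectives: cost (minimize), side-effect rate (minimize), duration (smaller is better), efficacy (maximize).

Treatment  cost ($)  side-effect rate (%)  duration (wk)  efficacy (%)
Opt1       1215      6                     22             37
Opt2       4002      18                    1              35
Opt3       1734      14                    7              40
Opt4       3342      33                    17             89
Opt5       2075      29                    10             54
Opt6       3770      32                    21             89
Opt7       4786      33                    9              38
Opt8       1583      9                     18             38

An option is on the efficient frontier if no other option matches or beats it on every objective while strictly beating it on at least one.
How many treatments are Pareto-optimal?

7

Opt1: not dominated (best cost).
Opt2: not dominated (best duration).
Opt3: not dominated.
Opt4: not dominated.
Opt5: not dominated.
Opt6: not dominated.
Opt7: dominated by Opt3 (cost 1734≤4786, side-effect rate 14≤33, duration 7≤9, efficacy 40≥38).
Opt8: not dominated.
Pareto-optimal: Opt1, Opt2, Opt3, Opt4, Opt5, Opt6, Opt8 → 7.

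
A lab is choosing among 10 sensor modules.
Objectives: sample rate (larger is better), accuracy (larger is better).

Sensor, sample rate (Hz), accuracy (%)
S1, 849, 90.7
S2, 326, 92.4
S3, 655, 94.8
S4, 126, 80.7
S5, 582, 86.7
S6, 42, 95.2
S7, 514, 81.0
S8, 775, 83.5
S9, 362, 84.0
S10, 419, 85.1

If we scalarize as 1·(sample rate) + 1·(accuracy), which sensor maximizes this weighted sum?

S1: 1·849 + 1·90.7 = 939.7
S2: 1·326 + 1·92.4 = 418.4
S3: 1·655 + 1·94.8 = 749.8
S4: 1·126 + 1·80.7 = 206.7
S5: 1·582 + 1·86.7 = 668.7
S6: 1·42 + 1·95.2 = 137.2
S7: 1·514 + 1·81.0 = 595.0
S8: 1·775 + 1·83.5 = 858.5
S9: 1·362 + 1·84.0 = 446.0
S10: 1·419 + 1·85.1 = 504.1
Highest: S1 at 939.7.

S1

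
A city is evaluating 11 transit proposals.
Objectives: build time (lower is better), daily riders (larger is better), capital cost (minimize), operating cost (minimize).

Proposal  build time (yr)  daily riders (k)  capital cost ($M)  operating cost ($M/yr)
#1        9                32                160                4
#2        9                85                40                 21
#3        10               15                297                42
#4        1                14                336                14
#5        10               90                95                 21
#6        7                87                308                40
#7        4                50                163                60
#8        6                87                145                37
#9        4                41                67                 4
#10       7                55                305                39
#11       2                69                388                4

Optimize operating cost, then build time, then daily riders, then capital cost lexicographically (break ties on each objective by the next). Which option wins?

#11

First minimize operating cost: best is 4, kept {#1, #9, #11}.
Then minimize build time: best is 2, kept {#11}.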